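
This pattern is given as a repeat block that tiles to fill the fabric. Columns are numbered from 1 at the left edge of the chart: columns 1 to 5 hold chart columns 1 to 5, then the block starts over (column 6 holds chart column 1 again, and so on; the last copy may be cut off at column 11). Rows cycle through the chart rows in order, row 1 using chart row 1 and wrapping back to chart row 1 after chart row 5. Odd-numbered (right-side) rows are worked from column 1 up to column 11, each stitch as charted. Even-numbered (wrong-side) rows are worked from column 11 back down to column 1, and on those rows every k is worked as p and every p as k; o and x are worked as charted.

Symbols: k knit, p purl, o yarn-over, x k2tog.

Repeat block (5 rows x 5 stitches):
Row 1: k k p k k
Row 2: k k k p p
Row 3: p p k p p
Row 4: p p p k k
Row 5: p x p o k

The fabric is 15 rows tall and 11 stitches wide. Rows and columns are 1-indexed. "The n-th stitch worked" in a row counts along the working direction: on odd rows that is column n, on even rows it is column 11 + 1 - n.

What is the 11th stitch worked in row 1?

For row 1: chart row = ((1-1) mod 5) + 1 = 1; this is a RS (odd) row.
Chart row 1 tiled across columns 1-11: k k p k k k k p k k k
RS: work column 1 to column 11, symbols as charted — the tiled row is the row as worked.
Counting 11 along the worked row gives k.

Result:
k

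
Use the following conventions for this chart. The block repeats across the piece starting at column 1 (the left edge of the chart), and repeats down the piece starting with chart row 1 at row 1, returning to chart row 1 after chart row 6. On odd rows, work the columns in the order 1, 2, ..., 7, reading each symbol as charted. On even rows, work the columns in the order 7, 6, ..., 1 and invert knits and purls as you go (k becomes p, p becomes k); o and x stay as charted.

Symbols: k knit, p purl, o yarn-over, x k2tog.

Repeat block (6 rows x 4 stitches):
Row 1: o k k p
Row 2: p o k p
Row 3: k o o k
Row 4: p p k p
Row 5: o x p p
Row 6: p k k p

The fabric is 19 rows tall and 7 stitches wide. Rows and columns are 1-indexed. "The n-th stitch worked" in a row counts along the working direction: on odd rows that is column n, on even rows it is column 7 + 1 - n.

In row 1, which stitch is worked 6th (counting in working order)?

For row 1: chart row = ((1-1) mod 6) + 1 = 1; this is a RS (odd) row.
Chart row 1 tiled across columns 1-7: o k k p o k k
Right side: take the tiled row as-is (worked left to right from column 1).
Counting 6 along the worked row gives k.

Result:
k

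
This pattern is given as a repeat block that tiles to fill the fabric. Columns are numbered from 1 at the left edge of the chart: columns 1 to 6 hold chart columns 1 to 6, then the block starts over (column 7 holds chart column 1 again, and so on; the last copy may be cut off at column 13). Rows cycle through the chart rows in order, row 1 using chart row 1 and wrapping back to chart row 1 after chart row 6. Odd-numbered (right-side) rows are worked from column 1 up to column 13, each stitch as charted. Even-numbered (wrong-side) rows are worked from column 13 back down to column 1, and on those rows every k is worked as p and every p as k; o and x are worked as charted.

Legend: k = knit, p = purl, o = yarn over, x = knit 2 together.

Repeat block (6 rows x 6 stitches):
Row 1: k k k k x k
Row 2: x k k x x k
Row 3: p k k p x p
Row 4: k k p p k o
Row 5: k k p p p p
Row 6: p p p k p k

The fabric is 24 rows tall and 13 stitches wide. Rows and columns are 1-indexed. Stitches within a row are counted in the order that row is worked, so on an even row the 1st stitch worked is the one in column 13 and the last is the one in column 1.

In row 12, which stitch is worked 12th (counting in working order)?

== STITCH ==
k

Derivation:
For row 12: chart row = ((12-1) mod 6) + 1 = 6; this is a WS (even) row.
Chart row 6 tiled across columns 1-13: p p p k p k p p p k p k p
Wrong side: read the tiled row from column 13 down to 1 and exchange k with p (leave o, x).
Row 12 as worked: k p k p k k k p k p k k k
Stitch 12 in working order -> k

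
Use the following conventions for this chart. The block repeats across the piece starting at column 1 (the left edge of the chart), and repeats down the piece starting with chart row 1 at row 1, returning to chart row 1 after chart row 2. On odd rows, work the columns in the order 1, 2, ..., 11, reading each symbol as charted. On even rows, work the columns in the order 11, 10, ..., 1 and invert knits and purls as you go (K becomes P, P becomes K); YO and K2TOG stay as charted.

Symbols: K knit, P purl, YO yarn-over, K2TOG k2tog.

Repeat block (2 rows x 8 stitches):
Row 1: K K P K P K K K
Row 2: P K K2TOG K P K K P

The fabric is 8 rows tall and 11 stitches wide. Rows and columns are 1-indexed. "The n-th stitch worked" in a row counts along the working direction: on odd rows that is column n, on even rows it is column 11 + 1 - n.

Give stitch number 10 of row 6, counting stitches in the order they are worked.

Result:
P

Derivation:
For row 6: chart row = ((6-1) mod 2) + 1 = 2; this is a WS (even) row.
Chart row 2 tiled across columns 1-11: P K K2TOG K P K K P P K K2TOG
WS row: flip the tiled sequence (start at column 11) and apply K<->P; YO and K2TOG stay.
Row 6 as worked: K2TOG P K K P P K P K2TOG P K
The 10th stitch worked is P.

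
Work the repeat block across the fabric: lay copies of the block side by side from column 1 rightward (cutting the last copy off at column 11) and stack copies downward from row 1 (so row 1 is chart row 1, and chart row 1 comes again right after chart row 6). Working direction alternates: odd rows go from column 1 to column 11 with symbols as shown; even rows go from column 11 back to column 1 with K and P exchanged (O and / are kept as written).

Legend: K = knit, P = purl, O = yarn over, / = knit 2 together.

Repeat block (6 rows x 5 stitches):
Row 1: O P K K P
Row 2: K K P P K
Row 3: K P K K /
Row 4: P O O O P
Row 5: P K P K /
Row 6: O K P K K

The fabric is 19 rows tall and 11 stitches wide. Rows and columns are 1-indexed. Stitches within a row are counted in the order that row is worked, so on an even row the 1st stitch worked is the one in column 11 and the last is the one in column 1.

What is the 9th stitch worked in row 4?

Row 4: (4-1) mod 6 = 3, so use chart row 4. Even row -> WS.
Chart row 4 tiled across columns 1-11: P O O O P P O O O P P
Wrong side: read the tiled row from column 11 down to 1 and exchange K with P (leave O, /).
Row 4 as worked: K K O O O K K O O O K
Counting 9 along the worked row gives O.

Stitch:
O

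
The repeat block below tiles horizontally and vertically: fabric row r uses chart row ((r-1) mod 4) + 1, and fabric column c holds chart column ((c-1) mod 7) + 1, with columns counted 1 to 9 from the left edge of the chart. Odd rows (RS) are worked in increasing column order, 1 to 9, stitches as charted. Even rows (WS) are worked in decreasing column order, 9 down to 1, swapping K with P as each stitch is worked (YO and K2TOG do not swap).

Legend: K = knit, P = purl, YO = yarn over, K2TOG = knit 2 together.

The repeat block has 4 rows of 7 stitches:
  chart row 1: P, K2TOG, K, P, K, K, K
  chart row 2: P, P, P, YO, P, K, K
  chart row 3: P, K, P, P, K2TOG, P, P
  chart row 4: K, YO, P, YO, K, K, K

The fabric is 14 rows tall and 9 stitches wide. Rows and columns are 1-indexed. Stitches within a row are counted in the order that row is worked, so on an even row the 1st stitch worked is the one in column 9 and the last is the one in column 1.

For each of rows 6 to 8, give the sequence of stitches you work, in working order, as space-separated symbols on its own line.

Row 6: chart row 2, WS - tiled (columns 1-9): P P P YO P K K P P; work from column 9 back to 1 with K<->P swapped.
Row 7: chart row 3, RS - tile across columns 1-9 and work as-is.
Row 8: chart row 4, WS - tiled (columns 1-9): K YO P YO K K K K YO; work from column 9 back to 1 with K<->P swapped.

Result:
K K P P K YO K K K
P K P P K2TOG P P P K
YO P P P P YO K YO P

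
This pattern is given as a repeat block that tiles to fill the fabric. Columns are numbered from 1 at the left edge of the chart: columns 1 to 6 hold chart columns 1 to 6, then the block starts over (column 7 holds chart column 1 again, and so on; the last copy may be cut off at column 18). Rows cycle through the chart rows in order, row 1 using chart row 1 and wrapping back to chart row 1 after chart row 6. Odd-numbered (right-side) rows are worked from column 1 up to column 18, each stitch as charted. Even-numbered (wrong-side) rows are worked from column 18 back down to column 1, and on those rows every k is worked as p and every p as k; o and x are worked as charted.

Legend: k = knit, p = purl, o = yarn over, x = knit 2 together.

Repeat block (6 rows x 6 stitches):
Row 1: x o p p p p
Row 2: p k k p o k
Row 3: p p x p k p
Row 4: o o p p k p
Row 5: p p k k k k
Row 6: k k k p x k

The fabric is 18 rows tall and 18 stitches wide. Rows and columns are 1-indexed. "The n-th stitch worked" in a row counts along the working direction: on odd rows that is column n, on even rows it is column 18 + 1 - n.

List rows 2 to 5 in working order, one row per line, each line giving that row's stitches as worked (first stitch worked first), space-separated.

Row 2: chart row 2, WS - tiled (columns 1-18): p k k p o k p k k p o k p k k p o k; work from column 18 back to 1 with k<->p swapped.
Row 3: chart row 3, RS - tile across columns 1-18 and work as-is.
Row 4: chart row 4, WS - tiled (columns 1-18): o o p p k p o o p p k p o o p p k p; work from column 18 back to 1 with k<->p swapped.
Row 5: chart row 5, RS - tile across columns 1-18 and work as-is.

Result:
p o k p p k p o k p p k p o k p p k
p p x p k p p p x p k p p p x p k p
k p k k o o k p k k o o k p k k o o
p p k k k k p p k k k k p p k k k k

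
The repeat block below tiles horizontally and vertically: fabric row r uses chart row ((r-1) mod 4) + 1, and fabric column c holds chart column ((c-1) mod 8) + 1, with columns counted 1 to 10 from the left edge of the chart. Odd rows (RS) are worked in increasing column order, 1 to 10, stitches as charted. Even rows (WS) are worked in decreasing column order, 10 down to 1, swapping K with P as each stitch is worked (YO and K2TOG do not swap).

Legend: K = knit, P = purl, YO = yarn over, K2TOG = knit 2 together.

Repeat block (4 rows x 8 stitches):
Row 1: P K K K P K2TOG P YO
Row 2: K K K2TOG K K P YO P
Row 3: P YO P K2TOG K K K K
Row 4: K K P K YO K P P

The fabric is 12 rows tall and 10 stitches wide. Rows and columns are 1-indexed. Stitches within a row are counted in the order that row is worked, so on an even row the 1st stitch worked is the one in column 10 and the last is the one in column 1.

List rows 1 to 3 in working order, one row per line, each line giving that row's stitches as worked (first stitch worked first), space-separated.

Rows as worked:
P K K K P K2TOG P YO P K
P P K YO K P P K2TOG P P
P YO P K2TOG K K K K P YO

Derivation:
Row 1: chart row 1, RS - tile across columns 1-10 and work as-is.
Row 2: chart row 2, WS - tiled (columns 1-10): K K K2TOG K K P YO P K K; work from column 10 back to 1 with K<->P swapped.
Row 3: chart row 3, RS - tile across columns 1-10 and work as-is.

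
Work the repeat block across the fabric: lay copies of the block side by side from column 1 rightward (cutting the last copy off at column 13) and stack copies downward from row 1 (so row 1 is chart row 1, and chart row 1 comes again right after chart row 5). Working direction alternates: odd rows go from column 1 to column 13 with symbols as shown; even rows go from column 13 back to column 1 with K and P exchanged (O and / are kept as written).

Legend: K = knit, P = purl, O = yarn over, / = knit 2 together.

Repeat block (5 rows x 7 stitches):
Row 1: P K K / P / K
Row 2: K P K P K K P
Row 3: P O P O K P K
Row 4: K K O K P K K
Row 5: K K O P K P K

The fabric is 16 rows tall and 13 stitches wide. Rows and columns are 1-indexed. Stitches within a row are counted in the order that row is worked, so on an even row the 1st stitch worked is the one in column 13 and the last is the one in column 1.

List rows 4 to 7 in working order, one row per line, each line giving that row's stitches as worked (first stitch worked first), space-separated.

Row 4: chart row 4, WS - tiled (columns 1-13): K K O K P K K K K O K P K; work from column 13 back to 1 with K<->P swapped.
Row 5: chart row 5, RS - tile across columns 1-13 and work as-is.
Row 6: chart row 1, WS - tiled (columns 1-13): P K K / P / K P K K / P /; work from column 13 back to 1 with K<->P swapped.
Row 7: chart row 2, RS - tile across columns 1-13 and work as-is.

Rows as worked:
P K P O P P P P K P O P P
K K O P K P K K K O P K P
/ K / P P K P / K / P P K
K P K P K K P K P K P K K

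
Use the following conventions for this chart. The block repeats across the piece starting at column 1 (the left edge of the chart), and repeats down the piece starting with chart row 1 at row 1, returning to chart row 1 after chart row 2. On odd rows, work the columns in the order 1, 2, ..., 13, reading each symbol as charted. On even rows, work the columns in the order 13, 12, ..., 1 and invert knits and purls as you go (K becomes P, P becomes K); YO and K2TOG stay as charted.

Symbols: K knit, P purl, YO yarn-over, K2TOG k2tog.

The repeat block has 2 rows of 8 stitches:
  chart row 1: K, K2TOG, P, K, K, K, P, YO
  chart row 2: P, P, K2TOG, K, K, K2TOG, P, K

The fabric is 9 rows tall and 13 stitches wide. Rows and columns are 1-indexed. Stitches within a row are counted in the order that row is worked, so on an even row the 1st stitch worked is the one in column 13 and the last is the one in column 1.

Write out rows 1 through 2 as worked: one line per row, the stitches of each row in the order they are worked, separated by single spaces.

== ROWS AS WORKED ==
K K2TOG P K K K P YO K K2TOG P K K
P P K2TOG K K P K K2TOG P P K2TOG K K

Derivation:
Row 1: chart row 1, RS - tile across columns 1-13 and work as-is.
Row 2: chart row 2, WS - tiled (columns 1-13): P P K2TOG K K K2TOG P K P P K2TOG K K; work from column 13 back to 1 with K<->P swapped.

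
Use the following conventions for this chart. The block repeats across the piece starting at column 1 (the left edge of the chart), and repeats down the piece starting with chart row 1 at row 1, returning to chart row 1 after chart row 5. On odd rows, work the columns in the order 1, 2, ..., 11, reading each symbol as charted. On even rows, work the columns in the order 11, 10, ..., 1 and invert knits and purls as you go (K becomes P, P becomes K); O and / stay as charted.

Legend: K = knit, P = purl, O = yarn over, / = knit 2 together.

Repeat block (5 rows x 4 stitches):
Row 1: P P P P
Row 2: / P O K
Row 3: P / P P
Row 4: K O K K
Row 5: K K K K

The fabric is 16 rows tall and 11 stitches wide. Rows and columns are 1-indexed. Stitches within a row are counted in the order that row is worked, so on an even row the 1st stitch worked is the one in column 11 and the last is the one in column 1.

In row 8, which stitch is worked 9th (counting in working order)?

Row 8 uses chart row ((8-1) mod 5)+1 = 3. Row 8 is even, so WS.
Chart row 3 tiled across columns 1-11: P / P P P / P P P / P
WS: work from column 11 back to column 1 (reverse the tiled row), swapping K<->P (O and / unchanged).
Row 8 as worked: K / K K K / K K K / K
Counting 9 along the worked row gives K.

Stitch:
K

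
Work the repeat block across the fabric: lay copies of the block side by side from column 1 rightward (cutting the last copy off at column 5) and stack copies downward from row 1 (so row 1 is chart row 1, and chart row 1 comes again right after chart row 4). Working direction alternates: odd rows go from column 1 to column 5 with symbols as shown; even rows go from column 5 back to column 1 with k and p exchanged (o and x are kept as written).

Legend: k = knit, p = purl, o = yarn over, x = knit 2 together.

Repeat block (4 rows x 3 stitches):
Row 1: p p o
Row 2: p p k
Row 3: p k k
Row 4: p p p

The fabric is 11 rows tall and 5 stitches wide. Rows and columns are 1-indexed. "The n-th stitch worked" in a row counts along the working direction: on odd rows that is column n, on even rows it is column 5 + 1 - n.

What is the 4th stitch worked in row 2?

Stitch:
k

Derivation:
Row 2: (2-1) mod 4 = 1, so use chart row 2. Even row -> WS.
Chart row 2 tiled across columns 1-5: p p k p p
WS: work from column 5 back to column 1 (reverse the tiled row), swapping k<->p (o and x unchanged).
Row 2 as worked: k k p k k
Counting 4 along the worked row gives k.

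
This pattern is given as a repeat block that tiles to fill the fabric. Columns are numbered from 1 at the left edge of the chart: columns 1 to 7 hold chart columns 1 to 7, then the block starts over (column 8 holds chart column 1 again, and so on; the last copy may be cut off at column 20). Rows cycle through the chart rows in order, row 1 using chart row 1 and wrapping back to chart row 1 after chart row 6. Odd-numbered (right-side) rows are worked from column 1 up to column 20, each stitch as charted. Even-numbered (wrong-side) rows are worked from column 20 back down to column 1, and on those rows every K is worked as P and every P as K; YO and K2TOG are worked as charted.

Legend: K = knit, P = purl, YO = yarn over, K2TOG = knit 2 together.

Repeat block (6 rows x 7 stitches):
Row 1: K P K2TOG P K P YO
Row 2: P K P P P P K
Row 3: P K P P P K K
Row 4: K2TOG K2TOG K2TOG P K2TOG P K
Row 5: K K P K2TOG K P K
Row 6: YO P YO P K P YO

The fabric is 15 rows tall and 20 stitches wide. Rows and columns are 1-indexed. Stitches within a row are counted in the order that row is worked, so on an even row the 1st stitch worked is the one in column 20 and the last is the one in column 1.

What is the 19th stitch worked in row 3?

== STITCH ==
P

Derivation:
For row 3: chart row = ((3-1) mod 6) + 1 = 3; this is a RS (odd) row.
Chart row 3 tiled across columns 1-20: P K P P P K K P K P P P K K P K P P P K
Right side: take the tiled row as-is (worked left to right from column 1).
Stitch 19 in working order -> P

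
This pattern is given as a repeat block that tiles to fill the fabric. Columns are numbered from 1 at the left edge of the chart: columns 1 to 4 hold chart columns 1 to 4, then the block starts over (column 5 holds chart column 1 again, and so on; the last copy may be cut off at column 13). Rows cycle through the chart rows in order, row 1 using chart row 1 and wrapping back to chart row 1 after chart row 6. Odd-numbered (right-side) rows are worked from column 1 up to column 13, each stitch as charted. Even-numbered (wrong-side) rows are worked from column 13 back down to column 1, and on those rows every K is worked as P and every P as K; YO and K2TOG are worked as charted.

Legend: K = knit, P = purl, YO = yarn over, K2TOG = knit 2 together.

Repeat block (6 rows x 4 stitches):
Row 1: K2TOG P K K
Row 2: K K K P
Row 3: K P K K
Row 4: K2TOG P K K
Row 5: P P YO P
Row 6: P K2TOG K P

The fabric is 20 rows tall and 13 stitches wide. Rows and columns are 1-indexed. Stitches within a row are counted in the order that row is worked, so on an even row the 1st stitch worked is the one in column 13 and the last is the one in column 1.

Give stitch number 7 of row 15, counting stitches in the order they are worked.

Row 15 uses chart row ((15-1) mod 6)+1 = 3. Row 15 is odd, so RS.
Chart row 3 tiled across columns 1-13: K P K K K P K K K P K K K
Right side: take the tiled row as-is (worked left to right from column 1).
The 7th stitch worked is K.

== STITCH ==
K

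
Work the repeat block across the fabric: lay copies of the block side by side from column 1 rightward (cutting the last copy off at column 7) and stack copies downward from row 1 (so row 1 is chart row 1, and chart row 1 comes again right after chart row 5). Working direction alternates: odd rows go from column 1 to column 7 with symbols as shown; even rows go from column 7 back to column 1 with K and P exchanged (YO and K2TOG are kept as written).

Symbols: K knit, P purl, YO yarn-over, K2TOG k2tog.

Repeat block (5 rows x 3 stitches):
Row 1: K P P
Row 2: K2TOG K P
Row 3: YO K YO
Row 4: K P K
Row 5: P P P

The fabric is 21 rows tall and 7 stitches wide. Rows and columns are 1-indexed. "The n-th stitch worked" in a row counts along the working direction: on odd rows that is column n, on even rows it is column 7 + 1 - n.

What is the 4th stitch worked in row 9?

Row 9: (9-1) mod 5 = 3, so use chart row 4. Odd row -> RS.
Chart row 4 tiled across columns 1-7: K P K K P K K
RS: work column 1 to column 7, symbols as charted — the tiled row is the row as worked.
Counting 4 along the worked row gives K.

Stitch:
K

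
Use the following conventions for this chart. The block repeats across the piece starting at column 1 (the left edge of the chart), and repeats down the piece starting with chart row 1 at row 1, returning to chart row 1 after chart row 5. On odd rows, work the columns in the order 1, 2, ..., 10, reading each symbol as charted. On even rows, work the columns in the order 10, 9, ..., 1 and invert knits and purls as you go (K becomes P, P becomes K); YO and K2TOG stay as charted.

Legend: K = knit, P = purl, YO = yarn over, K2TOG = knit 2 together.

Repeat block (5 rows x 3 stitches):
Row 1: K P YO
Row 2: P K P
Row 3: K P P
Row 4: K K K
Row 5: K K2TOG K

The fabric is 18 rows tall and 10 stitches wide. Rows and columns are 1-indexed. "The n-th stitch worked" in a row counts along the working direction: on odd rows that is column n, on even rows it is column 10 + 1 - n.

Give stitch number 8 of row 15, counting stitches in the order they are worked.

For row 15: chart row = ((15-1) mod 5) + 1 = 5; this is a RS (odd) row.
Chart row 5 tiled across columns 1-10: K K2TOG K K K2TOG K K K2TOG K K
Right side: take the tiled row as-is (worked left to right from column 1).
The 8th stitch worked is K2TOG.

== STITCH ==
K2TOG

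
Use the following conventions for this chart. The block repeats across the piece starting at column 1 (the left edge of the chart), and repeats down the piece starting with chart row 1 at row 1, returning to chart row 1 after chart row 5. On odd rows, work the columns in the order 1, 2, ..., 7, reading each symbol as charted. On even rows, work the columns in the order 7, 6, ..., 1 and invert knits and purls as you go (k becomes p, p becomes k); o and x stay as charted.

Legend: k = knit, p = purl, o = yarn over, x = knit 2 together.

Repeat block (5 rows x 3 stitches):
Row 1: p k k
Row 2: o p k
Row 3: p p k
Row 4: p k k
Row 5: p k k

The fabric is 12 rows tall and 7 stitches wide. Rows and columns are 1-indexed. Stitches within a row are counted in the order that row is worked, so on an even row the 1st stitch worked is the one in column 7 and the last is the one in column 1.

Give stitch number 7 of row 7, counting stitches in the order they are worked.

Row 7 uses chart row ((7-1) mod 5)+1 = 2. Row 7 is odd, so RS.
Chart row 2 tiled across columns 1-7: o p k o p k o
RS: work column 1 to column 7, symbols as charted — the tiled row is the row as worked.
The 7th stitch worked is o.

Stitch:
o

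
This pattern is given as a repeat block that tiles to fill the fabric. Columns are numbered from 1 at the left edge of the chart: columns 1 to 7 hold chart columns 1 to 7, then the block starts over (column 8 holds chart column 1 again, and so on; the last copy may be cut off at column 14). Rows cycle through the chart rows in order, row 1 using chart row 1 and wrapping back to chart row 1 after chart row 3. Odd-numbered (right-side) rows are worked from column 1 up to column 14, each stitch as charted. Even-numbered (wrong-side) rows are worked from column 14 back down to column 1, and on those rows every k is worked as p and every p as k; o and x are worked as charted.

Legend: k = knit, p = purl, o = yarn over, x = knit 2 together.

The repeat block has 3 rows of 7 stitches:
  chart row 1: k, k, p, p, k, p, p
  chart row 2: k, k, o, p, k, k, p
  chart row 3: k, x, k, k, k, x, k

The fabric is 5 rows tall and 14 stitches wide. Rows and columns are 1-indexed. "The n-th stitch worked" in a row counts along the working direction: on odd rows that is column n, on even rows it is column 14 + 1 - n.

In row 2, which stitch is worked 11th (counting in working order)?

For row 2: chart row = ((2-1) mod 3) + 1 = 2; this is a WS (even) row.
Chart row 2 tiled across columns 1-14: k k o p k k p k k o p k k p
Wrong side: read the tiled row from column 14 down to 1 and exchange k with p (leave o, x).
Row 2 as worked: k p p k o p p k p p k o p p
The 11th stitch worked is k.

Result:
k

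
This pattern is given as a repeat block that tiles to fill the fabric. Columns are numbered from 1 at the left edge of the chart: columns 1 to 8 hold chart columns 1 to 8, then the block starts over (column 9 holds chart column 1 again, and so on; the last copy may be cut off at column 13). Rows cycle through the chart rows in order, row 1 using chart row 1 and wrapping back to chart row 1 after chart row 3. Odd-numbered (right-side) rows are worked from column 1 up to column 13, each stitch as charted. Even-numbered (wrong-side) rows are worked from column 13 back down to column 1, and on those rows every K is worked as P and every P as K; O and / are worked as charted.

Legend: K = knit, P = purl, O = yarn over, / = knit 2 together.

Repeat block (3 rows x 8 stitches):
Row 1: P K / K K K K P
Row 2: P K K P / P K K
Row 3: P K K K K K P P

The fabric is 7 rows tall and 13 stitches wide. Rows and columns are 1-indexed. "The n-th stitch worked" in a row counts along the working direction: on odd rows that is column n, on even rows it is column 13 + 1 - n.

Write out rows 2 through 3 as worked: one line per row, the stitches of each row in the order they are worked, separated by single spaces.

Result:
/ K P P K P P K / K P P K
P K K K K K P P P K K K K

Derivation:
Row 2: chart row 2, WS - tiled (columns 1-13): P K K P / P K K P K K P /; work from column 13 back to 1 with K<->P swapped.
Row 3: chart row 3, RS - tile across columns 1-13 and work as-is.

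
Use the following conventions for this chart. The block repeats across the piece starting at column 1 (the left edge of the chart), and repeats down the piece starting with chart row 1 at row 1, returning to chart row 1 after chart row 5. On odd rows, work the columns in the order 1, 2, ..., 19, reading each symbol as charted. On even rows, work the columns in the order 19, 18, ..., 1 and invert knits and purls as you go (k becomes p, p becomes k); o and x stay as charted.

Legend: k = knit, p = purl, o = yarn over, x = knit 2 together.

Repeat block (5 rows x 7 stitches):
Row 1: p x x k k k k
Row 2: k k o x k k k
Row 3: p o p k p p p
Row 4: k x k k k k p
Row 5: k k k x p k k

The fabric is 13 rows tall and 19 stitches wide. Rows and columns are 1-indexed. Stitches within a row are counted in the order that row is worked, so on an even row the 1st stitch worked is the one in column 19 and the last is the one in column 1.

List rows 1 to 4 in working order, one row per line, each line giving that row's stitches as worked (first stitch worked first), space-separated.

Rows as worked:
p x x k k k k p x x k k k k p x x k k
p x o p p p p p x o p p p p p x o p p
p o p k p p p p o p k p p p p o p k p
p p p x p k p p p p x p k p p p p x p

Derivation:
Row 1: chart row 1, RS - tile across columns 1-19 and work as-is.
Row 2: chart row 2, WS - tiled (columns 1-19): k k o x k k k k k o x k k k k k o x k; work from column 19 back to 1 with k<->p swapped.
Row 3: chart row 3, RS - tile across columns 1-19 and work as-is.
Row 4: chart row 4, WS - tiled (columns 1-19): k x k k k k p k x k k k k p k x k k k; work from column 19 back to 1 with k<->p swapped.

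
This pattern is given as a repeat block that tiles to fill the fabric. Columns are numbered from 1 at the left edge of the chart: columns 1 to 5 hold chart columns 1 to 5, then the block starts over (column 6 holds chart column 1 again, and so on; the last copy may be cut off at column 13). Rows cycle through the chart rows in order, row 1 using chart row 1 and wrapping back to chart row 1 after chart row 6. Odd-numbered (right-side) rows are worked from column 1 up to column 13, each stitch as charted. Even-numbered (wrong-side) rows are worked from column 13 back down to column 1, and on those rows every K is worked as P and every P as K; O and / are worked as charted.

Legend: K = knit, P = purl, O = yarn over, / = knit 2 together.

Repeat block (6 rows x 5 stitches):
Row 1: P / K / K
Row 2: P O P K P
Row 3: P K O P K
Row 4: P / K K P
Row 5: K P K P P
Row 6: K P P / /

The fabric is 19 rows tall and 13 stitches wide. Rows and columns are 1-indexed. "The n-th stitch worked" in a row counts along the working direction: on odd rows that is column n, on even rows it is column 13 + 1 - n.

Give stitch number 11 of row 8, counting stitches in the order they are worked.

== STITCH ==
K

Derivation:
Row 8 uses chart row ((8-1) mod 6)+1 = 2. Row 8 is even, so WS.
Chart row 2 tiled across columns 1-13: P O P K P P O P K P P O P
Wrong side: read the tiled row from column 13 down to 1 and exchange K with P (leave O, /).
Row 8 as worked: K O K K P K O K K P K O K
Stitch 11 in working order -> K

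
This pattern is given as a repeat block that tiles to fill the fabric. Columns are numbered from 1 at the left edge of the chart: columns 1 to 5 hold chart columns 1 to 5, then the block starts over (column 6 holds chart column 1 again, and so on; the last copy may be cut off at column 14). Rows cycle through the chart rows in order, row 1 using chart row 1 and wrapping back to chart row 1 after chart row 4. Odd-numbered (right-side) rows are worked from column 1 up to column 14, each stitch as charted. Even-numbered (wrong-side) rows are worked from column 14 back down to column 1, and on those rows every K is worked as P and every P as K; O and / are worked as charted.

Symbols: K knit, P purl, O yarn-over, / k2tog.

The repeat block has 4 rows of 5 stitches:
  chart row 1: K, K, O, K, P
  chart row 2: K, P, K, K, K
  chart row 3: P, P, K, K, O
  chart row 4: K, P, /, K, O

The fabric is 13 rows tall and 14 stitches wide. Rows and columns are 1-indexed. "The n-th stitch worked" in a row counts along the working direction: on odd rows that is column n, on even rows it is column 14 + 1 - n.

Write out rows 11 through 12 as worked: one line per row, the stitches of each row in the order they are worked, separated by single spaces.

== ROWS AS WORKED ==
P P K K O P P K K O P P K K
P / K P O P / K P O P / K P

Derivation:
Row 11: chart row 3, RS - tile across columns 1-14 and work as-is.
Row 12: chart row 4, WS - tiled (columns 1-14): K P / K O K P / K O K P / K; work from column 14 back to 1 with K<->P swapped.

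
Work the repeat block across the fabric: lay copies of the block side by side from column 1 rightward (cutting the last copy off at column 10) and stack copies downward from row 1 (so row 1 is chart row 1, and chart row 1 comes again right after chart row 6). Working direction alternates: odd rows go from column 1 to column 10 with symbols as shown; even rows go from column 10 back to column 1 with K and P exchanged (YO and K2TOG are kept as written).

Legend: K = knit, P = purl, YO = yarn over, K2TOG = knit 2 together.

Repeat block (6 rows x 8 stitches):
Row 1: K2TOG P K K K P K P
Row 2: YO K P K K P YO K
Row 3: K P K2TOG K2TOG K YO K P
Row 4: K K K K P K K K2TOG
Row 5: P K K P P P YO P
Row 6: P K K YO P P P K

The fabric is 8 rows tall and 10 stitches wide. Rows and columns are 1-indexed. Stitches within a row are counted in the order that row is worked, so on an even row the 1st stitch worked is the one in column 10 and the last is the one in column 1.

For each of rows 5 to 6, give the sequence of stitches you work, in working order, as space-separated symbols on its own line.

== ROWS AS WORKED ==
P K K P P P YO P P K
P K P K K K YO P P K

Derivation:
Row 5: chart row 5, RS - tile across columns 1-10 and work as-is.
Row 6: chart row 6, WS - tiled (columns 1-10): P K K YO P P P K P K; work from column 10 back to 1 with K<->P swapped.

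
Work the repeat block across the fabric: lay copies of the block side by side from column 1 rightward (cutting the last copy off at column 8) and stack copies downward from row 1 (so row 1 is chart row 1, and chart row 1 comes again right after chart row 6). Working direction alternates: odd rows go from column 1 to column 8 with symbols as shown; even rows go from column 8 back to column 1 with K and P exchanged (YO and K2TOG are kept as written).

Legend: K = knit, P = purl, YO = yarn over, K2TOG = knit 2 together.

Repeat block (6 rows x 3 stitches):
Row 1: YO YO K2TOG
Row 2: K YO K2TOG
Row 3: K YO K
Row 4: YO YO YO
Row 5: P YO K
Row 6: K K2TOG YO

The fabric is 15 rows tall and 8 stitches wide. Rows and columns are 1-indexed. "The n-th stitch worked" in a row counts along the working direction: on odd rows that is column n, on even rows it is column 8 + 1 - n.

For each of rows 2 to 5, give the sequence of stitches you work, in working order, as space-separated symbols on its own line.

Row 2: chart row 2, WS - tiled (columns 1-8): K YO K2TOG K YO K2TOG K YO; work from column 8 back to 1 with K<->P swapped.
Row 3: chart row 3, RS - tile across columns 1-8 and work as-is.
Row 4: chart row 4, WS - tiled (columns 1-8): YO YO YO YO YO YO YO YO; work from column 8 back to 1 with K<->P swapped.
Row 5: chart row 5, RS - tile across columns 1-8 and work as-is.

== ROWS AS WORKED ==
YO P K2TOG YO P K2TOG YO P
K YO K K YO K K YO
YO YO YO YO YO YO YO YO
P YO K P YO K P YO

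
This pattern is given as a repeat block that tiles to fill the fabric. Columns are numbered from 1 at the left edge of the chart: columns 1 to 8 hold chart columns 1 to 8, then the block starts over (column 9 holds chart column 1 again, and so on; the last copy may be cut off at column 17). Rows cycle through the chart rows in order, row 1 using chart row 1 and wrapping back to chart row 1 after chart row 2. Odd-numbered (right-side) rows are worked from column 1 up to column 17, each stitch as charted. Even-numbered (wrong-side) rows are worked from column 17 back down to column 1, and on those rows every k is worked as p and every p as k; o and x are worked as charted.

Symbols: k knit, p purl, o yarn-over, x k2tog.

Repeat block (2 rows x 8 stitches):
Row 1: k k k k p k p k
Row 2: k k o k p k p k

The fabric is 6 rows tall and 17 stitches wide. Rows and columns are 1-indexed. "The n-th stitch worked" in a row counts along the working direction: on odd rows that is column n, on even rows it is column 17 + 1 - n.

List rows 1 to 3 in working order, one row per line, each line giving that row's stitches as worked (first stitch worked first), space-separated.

Row 1: chart row 1, RS - tile across columns 1-17 and work as-is.
Row 2: chart row 2, WS - tiled (columns 1-17): k k o k p k p k k k o k p k p k k; work from column 17 back to 1 with k<->p swapped.
Row 3: chart row 1, RS - tile across columns 1-17 and work as-is.

Rows as worked:
k k k k p k p k k k k k p k p k k
p p k p k p o p p p k p k p o p p
k k k k p k p k k k k k p k p k k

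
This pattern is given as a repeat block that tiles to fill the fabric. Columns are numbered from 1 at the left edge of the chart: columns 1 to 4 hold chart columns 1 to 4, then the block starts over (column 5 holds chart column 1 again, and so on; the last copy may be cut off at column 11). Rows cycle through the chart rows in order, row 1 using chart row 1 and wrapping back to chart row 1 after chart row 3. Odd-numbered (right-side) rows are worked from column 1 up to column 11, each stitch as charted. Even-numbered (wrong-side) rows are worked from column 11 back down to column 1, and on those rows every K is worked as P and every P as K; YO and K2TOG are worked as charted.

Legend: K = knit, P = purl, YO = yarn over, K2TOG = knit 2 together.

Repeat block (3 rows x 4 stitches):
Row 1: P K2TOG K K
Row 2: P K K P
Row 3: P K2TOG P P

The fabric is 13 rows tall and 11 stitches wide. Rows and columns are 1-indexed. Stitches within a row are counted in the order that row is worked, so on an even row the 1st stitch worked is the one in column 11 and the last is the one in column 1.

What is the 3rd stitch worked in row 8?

For row 8: chart row = ((8-1) mod 3) + 1 = 2; this is a WS (even) row.
Chart row 2 tiled across columns 1-11: P K K P P K K P P K K
WS: work from column 11 back to column 1 (reverse the tiled row), swapping K<->P (YO and K2TOG unchanged).
Row 8 as worked: P P K K P P K K P P K
The 3rd stitch worked is K.

Stitch:
K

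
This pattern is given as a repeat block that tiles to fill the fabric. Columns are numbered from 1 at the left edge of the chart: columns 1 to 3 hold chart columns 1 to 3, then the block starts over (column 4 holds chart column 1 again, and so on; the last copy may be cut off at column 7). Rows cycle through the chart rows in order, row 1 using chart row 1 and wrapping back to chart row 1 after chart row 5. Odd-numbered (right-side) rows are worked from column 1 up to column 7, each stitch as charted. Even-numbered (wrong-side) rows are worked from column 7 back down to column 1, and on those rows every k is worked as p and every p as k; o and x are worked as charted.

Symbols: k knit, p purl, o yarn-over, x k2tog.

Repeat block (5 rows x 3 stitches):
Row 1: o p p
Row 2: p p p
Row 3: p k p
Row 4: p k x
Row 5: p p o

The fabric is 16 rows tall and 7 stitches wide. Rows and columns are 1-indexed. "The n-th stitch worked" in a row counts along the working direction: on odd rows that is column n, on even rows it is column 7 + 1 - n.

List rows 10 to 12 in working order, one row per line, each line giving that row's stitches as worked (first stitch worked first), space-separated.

Row 10: chart row 5, WS - tiled (columns 1-7): p p o p p o p; work from column 7 back to 1 with k<->p swapped.
Row 11: chart row 1, RS - tile across columns 1-7 and work as-is.
Row 12: chart row 2, WS - tiled (columns 1-7): p p p p p p p; work from column 7 back to 1 with k<->p swapped.

Result:
k o k k o k k
o p p o p p o
k k k k k k k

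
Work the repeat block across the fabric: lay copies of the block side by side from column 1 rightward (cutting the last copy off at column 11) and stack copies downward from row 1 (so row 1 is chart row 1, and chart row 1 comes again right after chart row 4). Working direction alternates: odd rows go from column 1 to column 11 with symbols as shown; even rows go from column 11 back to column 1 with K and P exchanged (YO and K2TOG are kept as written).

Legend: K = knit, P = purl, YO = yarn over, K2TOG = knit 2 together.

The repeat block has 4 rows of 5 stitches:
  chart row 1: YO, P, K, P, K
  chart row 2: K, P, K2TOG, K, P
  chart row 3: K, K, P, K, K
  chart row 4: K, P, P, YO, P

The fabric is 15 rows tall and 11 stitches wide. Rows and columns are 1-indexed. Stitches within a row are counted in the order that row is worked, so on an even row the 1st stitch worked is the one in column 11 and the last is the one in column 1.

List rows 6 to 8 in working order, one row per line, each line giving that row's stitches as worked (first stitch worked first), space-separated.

Row 6: chart row 2, WS - tiled (columns 1-11): K P K2TOG K P K P K2TOG K P K; work from column 11 back to 1 with K<->P swapped.
Row 7: chart row 3, RS - tile across columns 1-11 and work as-is.
Row 8: chart row 4, WS - tiled (columns 1-11): K P P YO P K P P YO P K; work from column 11 back to 1 with K<->P swapped.

Rows as worked:
P K P K2TOG K P K P K2TOG K P
K K P K K K K P K K K
P K YO K K P K YO K K P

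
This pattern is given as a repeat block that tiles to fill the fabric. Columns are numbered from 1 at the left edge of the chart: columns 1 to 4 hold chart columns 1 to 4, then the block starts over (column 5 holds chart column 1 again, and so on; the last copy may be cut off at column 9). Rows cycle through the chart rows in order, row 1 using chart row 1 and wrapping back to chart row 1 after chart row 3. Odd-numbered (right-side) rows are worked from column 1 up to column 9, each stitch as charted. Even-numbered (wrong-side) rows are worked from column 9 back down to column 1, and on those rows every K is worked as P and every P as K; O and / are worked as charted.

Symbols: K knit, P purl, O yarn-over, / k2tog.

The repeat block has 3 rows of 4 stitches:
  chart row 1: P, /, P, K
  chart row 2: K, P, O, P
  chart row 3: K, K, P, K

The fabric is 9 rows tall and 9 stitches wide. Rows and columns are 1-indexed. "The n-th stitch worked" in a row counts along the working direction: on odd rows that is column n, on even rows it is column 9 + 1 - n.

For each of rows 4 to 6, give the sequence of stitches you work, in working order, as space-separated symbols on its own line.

Rows as worked:
K P K / K P K / K
K P O P K P O P K
P P K P P P K P P

Derivation:
Row 4: chart row 1, WS - tiled (columns 1-9): P / P K P / P K P; work from column 9 back to 1 with K<->P swapped.
Row 5: chart row 2, RS - tile across columns 1-9 and work as-is.
Row 6: chart row 3, WS - tiled (columns 1-9): K K P K K K P K K; work from column 9 back to 1 with K<->P swapped.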